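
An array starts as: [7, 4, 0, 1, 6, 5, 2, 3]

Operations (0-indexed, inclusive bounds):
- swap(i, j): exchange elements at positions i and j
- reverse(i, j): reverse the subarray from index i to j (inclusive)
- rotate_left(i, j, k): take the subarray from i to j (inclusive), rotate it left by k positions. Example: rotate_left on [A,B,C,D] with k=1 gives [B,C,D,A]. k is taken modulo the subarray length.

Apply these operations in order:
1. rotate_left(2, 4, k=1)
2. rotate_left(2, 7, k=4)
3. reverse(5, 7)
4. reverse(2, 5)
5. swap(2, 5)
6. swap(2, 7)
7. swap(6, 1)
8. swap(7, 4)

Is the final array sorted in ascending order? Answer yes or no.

Answer: no

Derivation:
After 1 (rotate_left(2, 4, k=1)): [7, 4, 1, 6, 0, 5, 2, 3]
After 2 (rotate_left(2, 7, k=4)): [7, 4, 2, 3, 1, 6, 0, 5]
After 3 (reverse(5, 7)): [7, 4, 2, 3, 1, 5, 0, 6]
After 4 (reverse(2, 5)): [7, 4, 5, 1, 3, 2, 0, 6]
After 5 (swap(2, 5)): [7, 4, 2, 1, 3, 5, 0, 6]
After 6 (swap(2, 7)): [7, 4, 6, 1, 3, 5, 0, 2]
After 7 (swap(6, 1)): [7, 0, 6, 1, 3, 5, 4, 2]
After 8 (swap(7, 4)): [7, 0, 6, 1, 2, 5, 4, 3]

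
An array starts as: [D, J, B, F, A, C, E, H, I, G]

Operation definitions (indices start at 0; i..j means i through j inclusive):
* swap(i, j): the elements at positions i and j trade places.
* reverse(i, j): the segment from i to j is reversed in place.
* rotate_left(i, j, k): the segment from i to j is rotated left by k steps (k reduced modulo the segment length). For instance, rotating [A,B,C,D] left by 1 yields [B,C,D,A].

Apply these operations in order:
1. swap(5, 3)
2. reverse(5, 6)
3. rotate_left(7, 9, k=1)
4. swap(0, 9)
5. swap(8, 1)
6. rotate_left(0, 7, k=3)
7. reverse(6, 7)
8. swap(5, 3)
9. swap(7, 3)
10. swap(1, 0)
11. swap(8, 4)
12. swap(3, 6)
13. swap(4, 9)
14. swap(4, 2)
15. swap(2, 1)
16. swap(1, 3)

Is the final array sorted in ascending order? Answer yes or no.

Answer: yes

Derivation:
After 1 (swap(5, 3)): [D, J, B, C, A, F, E, H, I, G]
After 2 (reverse(5, 6)): [D, J, B, C, A, E, F, H, I, G]
After 3 (rotate_left(7, 9, k=1)): [D, J, B, C, A, E, F, I, G, H]
After 4 (swap(0, 9)): [H, J, B, C, A, E, F, I, G, D]
After 5 (swap(8, 1)): [H, G, B, C, A, E, F, I, J, D]
After 6 (rotate_left(0, 7, k=3)): [C, A, E, F, I, H, G, B, J, D]
After 7 (reverse(6, 7)): [C, A, E, F, I, H, B, G, J, D]
After 8 (swap(5, 3)): [C, A, E, H, I, F, B, G, J, D]
After 9 (swap(7, 3)): [C, A, E, G, I, F, B, H, J, D]
After 10 (swap(1, 0)): [A, C, E, G, I, F, B, H, J, D]
After 11 (swap(8, 4)): [A, C, E, G, J, F, B, H, I, D]
After 12 (swap(3, 6)): [A, C, E, B, J, F, G, H, I, D]
After 13 (swap(4, 9)): [A, C, E, B, D, F, G, H, I, J]
After 14 (swap(4, 2)): [A, C, D, B, E, F, G, H, I, J]
After 15 (swap(2, 1)): [A, D, C, B, E, F, G, H, I, J]
After 16 (swap(1, 3)): [A, B, C, D, E, F, G, H, I, J]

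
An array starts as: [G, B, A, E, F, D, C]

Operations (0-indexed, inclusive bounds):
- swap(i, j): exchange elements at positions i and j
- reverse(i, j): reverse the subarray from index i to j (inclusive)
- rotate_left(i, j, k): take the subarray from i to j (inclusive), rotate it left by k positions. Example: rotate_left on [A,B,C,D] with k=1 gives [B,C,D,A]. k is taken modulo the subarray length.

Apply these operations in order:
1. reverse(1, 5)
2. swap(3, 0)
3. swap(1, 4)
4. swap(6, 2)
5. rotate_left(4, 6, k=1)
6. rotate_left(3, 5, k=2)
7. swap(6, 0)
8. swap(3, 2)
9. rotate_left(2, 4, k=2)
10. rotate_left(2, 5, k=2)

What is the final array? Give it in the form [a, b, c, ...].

Answer: [D, A, C, B, G, F, E]

Derivation:
After 1 (reverse(1, 5)): [G, D, F, E, A, B, C]
After 2 (swap(3, 0)): [E, D, F, G, A, B, C]
After 3 (swap(1, 4)): [E, A, F, G, D, B, C]
After 4 (swap(6, 2)): [E, A, C, G, D, B, F]
After 5 (rotate_left(4, 6, k=1)): [E, A, C, G, B, F, D]
After 6 (rotate_left(3, 5, k=2)): [E, A, C, F, G, B, D]
After 7 (swap(6, 0)): [D, A, C, F, G, B, E]
After 8 (swap(3, 2)): [D, A, F, C, G, B, E]
After 9 (rotate_left(2, 4, k=2)): [D, A, G, F, C, B, E]
After 10 (rotate_left(2, 5, k=2)): [D, A, C, B, G, F, E]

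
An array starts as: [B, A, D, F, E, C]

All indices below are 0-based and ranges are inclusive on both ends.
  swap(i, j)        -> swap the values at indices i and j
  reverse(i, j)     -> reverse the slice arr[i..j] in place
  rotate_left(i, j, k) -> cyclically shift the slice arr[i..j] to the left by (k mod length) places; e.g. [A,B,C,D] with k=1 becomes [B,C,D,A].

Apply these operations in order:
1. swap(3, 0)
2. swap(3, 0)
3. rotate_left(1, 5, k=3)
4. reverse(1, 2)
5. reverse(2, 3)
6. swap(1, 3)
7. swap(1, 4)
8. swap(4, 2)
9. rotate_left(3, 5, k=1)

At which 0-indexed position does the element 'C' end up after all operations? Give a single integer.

After 1 (swap(3, 0)): [F, A, D, B, E, C]
After 2 (swap(3, 0)): [B, A, D, F, E, C]
After 3 (rotate_left(1, 5, k=3)): [B, E, C, A, D, F]
After 4 (reverse(1, 2)): [B, C, E, A, D, F]
After 5 (reverse(2, 3)): [B, C, A, E, D, F]
After 6 (swap(1, 3)): [B, E, A, C, D, F]
After 7 (swap(1, 4)): [B, D, A, C, E, F]
After 8 (swap(4, 2)): [B, D, E, C, A, F]
After 9 (rotate_left(3, 5, k=1)): [B, D, E, A, F, C]

Answer: 5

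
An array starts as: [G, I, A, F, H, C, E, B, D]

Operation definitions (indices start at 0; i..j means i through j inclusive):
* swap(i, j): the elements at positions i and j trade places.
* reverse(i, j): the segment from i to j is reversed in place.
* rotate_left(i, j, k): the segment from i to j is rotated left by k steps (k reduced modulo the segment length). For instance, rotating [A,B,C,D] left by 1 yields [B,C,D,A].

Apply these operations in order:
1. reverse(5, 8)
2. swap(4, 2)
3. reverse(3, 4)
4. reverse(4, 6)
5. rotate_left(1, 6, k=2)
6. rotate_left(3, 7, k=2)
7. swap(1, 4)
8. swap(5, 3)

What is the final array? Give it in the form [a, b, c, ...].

Answer: [G, H, B, E, A, I, D, F, C]

Derivation:
After 1 (reverse(5, 8)): [G, I, A, F, H, D, B, E, C]
After 2 (swap(4, 2)): [G, I, H, F, A, D, B, E, C]
After 3 (reverse(3, 4)): [G, I, H, A, F, D, B, E, C]
After 4 (reverse(4, 6)): [G, I, H, A, B, D, F, E, C]
After 5 (rotate_left(1, 6, k=2)): [G, A, B, D, F, I, H, E, C]
After 6 (rotate_left(3, 7, k=2)): [G, A, B, I, H, E, D, F, C]
After 7 (swap(1, 4)): [G, H, B, I, A, E, D, F, C]
After 8 (swap(5, 3)): [G, H, B, E, A, I, D, F, C]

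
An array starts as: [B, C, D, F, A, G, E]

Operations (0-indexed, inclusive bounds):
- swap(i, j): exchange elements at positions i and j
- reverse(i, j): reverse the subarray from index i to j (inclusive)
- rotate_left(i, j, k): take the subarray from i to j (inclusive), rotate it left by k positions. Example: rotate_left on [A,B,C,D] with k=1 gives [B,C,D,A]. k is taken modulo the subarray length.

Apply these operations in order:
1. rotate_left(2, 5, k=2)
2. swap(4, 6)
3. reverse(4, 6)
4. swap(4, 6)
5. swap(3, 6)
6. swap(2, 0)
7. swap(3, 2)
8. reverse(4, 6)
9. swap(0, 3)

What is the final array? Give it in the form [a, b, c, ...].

After 1 (rotate_left(2, 5, k=2)): [B, C, A, G, D, F, E]
After 2 (swap(4, 6)): [B, C, A, G, E, F, D]
After 3 (reverse(4, 6)): [B, C, A, G, D, F, E]
After 4 (swap(4, 6)): [B, C, A, G, E, F, D]
After 5 (swap(3, 6)): [B, C, A, D, E, F, G]
After 6 (swap(2, 0)): [A, C, B, D, E, F, G]
After 7 (swap(3, 2)): [A, C, D, B, E, F, G]
After 8 (reverse(4, 6)): [A, C, D, B, G, F, E]
After 9 (swap(0, 3)): [B, C, D, A, G, F, E]

Answer: [B, C, D, A, G, F, E]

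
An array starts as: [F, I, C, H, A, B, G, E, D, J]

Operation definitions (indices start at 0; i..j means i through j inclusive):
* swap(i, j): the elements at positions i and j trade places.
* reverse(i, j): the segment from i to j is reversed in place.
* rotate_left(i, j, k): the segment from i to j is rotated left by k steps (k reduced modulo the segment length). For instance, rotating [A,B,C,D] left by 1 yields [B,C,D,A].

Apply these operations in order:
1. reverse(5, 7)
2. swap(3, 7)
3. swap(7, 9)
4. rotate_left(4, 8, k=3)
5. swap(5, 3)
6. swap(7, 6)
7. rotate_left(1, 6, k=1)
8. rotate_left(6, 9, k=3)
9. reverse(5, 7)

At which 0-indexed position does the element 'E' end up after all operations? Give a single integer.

After 1 (reverse(5, 7)): [F, I, C, H, A, E, G, B, D, J]
After 2 (swap(3, 7)): [F, I, C, B, A, E, G, H, D, J]
After 3 (swap(7, 9)): [F, I, C, B, A, E, G, J, D, H]
After 4 (rotate_left(4, 8, k=3)): [F, I, C, B, J, D, A, E, G, H]
After 5 (swap(5, 3)): [F, I, C, D, J, B, A, E, G, H]
After 6 (swap(7, 6)): [F, I, C, D, J, B, E, A, G, H]
After 7 (rotate_left(1, 6, k=1)): [F, C, D, J, B, E, I, A, G, H]
After 8 (rotate_left(6, 9, k=3)): [F, C, D, J, B, E, H, I, A, G]
After 9 (reverse(5, 7)): [F, C, D, J, B, I, H, E, A, G]

Answer: 7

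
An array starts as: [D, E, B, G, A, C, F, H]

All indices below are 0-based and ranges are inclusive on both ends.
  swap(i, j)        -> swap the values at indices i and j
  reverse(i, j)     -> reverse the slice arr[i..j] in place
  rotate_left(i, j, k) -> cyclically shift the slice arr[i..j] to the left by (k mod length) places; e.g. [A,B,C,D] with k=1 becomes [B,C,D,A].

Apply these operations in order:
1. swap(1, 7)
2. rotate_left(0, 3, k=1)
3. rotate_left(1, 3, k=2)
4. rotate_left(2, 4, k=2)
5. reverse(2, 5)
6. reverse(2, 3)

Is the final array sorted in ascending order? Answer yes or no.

After 1 (swap(1, 7)): [D, H, B, G, A, C, F, E]
After 2 (rotate_left(0, 3, k=1)): [H, B, G, D, A, C, F, E]
After 3 (rotate_left(1, 3, k=2)): [H, D, B, G, A, C, F, E]
After 4 (rotate_left(2, 4, k=2)): [H, D, A, B, G, C, F, E]
After 5 (reverse(2, 5)): [H, D, C, G, B, A, F, E]
After 6 (reverse(2, 3)): [H, D, G, C, B, A, F, E]

Answer: no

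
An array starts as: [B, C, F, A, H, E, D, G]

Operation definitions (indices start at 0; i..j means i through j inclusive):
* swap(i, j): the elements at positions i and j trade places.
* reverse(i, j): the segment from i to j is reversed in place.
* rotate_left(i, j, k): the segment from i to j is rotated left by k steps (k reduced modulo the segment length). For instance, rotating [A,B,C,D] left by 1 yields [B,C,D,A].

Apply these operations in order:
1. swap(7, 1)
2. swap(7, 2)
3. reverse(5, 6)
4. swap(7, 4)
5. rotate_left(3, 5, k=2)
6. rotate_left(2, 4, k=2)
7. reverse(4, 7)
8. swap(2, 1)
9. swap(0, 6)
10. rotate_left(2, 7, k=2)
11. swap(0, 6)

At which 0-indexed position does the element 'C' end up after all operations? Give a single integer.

After 1 (swap(7, 1)): [B, G, F, A, H, E, D, C]
After 2 (swap(7, 2)): [B, G, C, A, H, E, D, F]
After 3 (reverse(5, 6)): [B, G, C, A, H, D, E, F]
After 4 (swap(7, 4)): [B, G, C, A, F, D, E, H]
After 5 (rotate_left(3, 5, k=2)): [B, G, C, D, A, F, E, H]
After 6 (rotate_left(2, 4, k=2)): [B, G, A, C, D, F, E, H]
After 7 (reverse(4, 7)): [B, G, A, C, H, E, F, D]
After 8 (swap(2, 1)): [B, A, G, C, H, E, F, D]
After 9 (swap(0, 6)): [F, A, G, C, H, E, B, D]
After 10 (rotate_left(2, 7, k=2)): [F, A, H, E, B, D, G, C]
After 11 (swap(0, 6)): [G, A, H, E, B, D, F, C]

Answer: 7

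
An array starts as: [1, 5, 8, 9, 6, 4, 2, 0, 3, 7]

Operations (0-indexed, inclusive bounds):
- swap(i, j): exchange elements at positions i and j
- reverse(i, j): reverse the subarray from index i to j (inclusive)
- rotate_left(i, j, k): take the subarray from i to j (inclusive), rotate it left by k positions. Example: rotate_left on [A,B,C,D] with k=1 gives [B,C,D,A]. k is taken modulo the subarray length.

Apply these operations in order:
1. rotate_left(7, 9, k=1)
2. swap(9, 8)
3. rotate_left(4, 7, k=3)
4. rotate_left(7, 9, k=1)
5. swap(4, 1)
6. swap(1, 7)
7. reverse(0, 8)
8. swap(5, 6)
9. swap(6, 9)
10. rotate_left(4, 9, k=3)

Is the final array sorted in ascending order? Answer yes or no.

After 1 (rotate_left(7, 9, k=1)): [1, 5, 8, 9, 6, 4, 2, 3, 7, 0]
After 2 (swap(9, 8)): [1, 5, 8, 9, 6, 4, 2, 3, 0, 7]
After 3 (rotate_left(4, 7, k=3)): [1, 5, 8, 9, 3, 6, 4, 2, 0, 7]
After 4 (rotate_left(7, 9, k=1)): [1, 5, 8, 9, 3, 6, 4, 0, 7, 2]
After 5 (swap(4, 1)): [1, 3, 8, 9, 5, 6, 4, 0, 7, 2]
After 6 (swap(1, 7)): [1, 0, 8, 9, 5, 6, 4, 3, 7, 2]
After 7 (reverse(0, 8)): [7, 3, 4, 6, 5, 9, 8, 0, 1, 2]
After 8 (swap(5, 6)): [7, 3, 4, 6, 5, 8, 9, 0, 1, 2]
After 9 (swap(6, 9)): [7, 3, 4, 6, 5, 8, 2, 0, 1, 9]
After 10 (rotate_left(4, 9, k=3)): [7, 3, 4, 6, 0, 1, 9, 5, 8, 2]

Answer: no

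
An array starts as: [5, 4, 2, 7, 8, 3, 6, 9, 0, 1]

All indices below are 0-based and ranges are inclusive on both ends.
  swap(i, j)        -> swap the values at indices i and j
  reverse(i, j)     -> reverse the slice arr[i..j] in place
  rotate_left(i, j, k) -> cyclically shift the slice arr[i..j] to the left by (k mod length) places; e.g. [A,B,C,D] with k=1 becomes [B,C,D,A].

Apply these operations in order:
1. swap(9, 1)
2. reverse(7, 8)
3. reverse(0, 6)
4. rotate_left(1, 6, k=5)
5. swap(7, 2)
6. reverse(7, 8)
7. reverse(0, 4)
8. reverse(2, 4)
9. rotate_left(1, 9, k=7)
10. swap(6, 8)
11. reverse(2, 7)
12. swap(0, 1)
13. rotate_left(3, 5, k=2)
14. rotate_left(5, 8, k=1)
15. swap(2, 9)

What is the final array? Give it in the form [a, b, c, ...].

Answer: [3, 7, 9, 6, 1, 8, 4, 0, 5, 2]

Derivation:
After 1 (swap(9, 1)): [5, 1, 2, 7, 8, 3, 6, 9, 0, 4]
After 2 (reverse(7, 8)): [5, 1, 2, 7, 8, 3, 6, 0, 9, 4]
After 3 (reverse(0, 6)): [6, 3, 8, 7, 2, 1, 5, 0, 9, 4]
After 4 (rotate_left(1, 6, k=5)): [6, 5, 3, 8, 7, 2, 1, 0, 9, 4]
After 5 (swap(7, 2)): [6, 5, 0, 8, 7, 2, 1, 3, 9, 4]
After 6 (reverse(7, 8)): [6, 5, 0, 8, 7, 2, 1, 9, 3, 4]
After 7 (reverse(0, 4)): [7, 8, 0, 5, 6, 2, 1, 9, 3, 4]
After 8 (reverse(2, 4)): [7, 8, 6, 5, 0, 2, 1, 9, 3, 4]
After 9 (rotate_left(1, 9, k=7)): [7, 3, 4, 8, 6, 5, 0, 2, 1, 9]
After 10 (swap(6, 8)): [7, 3, 4, 8, 6, 5, 1, 2, 0, 9]
After 11 (reverse(2, 7)): [7, 3, 2, 1, 5, 6, 8, 4, 0, 9]
After 12 (swap(0, 1)): [3, 7, 2, 1, 5, 6, 8, 4, 0, 9]
After 13 (rotate_left(3, 5, k=2)): [3, 7, 2, 6, 1, 5, 8, 4, 0, 9]
After 14 (rotate_left(5, 8, k=1)): [3, 7, 2, 6, 1, 8, 4, 0, 5, 9]
After 15 (swap(2, 9)): [3, 7, 9, 6, 1, 8, 4, 0, 5, 2]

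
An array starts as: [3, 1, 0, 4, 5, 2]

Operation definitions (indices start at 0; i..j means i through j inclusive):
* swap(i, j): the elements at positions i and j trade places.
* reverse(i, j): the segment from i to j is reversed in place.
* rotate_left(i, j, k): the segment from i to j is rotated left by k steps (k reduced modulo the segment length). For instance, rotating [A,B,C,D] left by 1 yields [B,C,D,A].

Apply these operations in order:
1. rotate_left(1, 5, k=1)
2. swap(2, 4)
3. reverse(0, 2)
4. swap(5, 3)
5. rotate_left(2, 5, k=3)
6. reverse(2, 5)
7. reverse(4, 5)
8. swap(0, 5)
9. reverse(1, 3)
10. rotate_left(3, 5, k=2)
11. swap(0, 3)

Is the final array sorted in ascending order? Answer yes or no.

Answer: no

Derivation:
After 1 (rotate_left(1, 5, k=1)): [3, 0, 4, 5, 2, 1]
After 2 (swap(2, 4)): [3, 0, 2, 5, 4, 1]
After 3 (reverse(0, 2)): [2, 0, 3, 5, 4, 1]
After 4 (swap(5, 3)): [2, 0, 3, 1, 4, 5]
After 5 (rotate_left(2, 5, k=3)): [2, 0, 5, 3, 1, 4]
After 6 (reverse(2, 5)): [2, 0, 4, 1, 3, 5]
After 7 (reverse(4, 5)): [2, 0, 4, 1, 5, 3]
After 8 (swap(0, 5)): [3, 0, 4, 1, 5, 2]
After 9 (reverse(1, 3)): [3, 1, 4, 0, 5, 2]
After 10 (rotate_left(3, 5, k=2)): [3, 1, 4, 2, 0, 5]
After 11 (swap(0, 3)): [2, 1, 4, 3, 0, 5]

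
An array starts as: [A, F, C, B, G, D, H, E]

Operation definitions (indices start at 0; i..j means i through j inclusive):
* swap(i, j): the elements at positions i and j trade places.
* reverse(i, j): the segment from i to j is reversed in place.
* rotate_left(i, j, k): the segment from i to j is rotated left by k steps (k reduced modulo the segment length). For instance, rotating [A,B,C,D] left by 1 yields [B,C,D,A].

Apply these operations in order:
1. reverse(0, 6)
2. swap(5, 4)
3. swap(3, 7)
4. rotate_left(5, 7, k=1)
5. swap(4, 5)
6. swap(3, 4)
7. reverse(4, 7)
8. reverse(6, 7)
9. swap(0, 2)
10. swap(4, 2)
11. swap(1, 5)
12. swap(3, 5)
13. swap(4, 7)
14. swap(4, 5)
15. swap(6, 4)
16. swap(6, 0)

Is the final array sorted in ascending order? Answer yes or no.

Answer: yes

Derivation:
After 1 (reverse(0, 6)): [H, D, G, B, C, F, A, E]
After 2 (swap(5, 4)): [H, D, G, B, F, C, A, E]
After 3 (swap(3, 7)): [H, D, G, E, F, C, A, B]
After 4 (rotate_left(5, 7, k=1)): [H, D, G, E, F, A, B, C]
After 5 (swap(4, 5)): [H, D, G, E, A, F, B, C]
After 6 (swap(3, 4)): [H, D, G, A, E, F, B, C]
After 7 (reverse(4, 7)): [H, D, G, A, C, B, F, E]
After 8 (reverse(6, 7)): [H, D, G, A, C, B, E, F]
After 9 (swap(0, 2)): [G, D, H, A, C, B, E, F]
After 10 (swap(4, 2)): [G, D, C, A, H, B, E, F]
After 11 (swap(1, 5)): [G, B, C, A, H, D, E, F]
After 12 (swap(3, 5)): [G, B, C, D, H, A, E, F]
After 13 (swap(4, 7)): [G, B, C, D, F, A, E, H]
After 14 (swap(4, 5)): [G, B, C, D, A, F, E, H]
After 15 (swap(6, 4)): [G, B, C, D, E, F, A, H]
After 16 (swap(6, 0)): [A, B, C, D, E, F, G, H]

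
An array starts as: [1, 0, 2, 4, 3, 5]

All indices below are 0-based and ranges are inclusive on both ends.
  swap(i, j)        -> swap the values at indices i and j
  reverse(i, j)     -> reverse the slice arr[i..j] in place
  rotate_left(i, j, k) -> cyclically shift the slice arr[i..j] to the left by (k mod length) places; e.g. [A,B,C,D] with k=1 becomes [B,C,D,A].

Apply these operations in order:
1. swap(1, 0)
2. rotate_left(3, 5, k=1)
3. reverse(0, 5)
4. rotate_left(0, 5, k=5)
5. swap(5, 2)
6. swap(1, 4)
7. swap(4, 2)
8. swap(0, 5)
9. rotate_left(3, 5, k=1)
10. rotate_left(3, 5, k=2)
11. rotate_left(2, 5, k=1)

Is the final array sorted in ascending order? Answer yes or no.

After 1 (swap(1, 0)): [0, 1, 2, 4, 3, 5]
After 2 (rotate_left(3, 5, k=1)): [0, 1, 2, 3, 5, 4]
After 3 (reverse(0, 5)): [4, 5, 3, 2, 1, 0]
After 4 (rotate_left(0, 5, k=5)): [0, 4, 5, 3, 2, 1]
After 5 (swap(5, 2)): [0, 4, 1, 3, 2, 5]
After 6 (swap(1, 4)): [0, 2, 1, 3, 4, 5]
After 7 (swap(4, 2)): [0, 2, 4, 3, 1, 5]
After 8 (swap(0, 5)): [5, 2, 4, 3, 1, 0]
After 9 (rotate_left(3, 5, k=1)): [5, 2, 4, 1, 0, 3]
After 10 (rotate_left(3, 5, k=2)): [5, 2, 4, 3, 1, 0]
After 11 (rotate_left(2, 5, k=1)): [5, 2, 3, 1, 0, 4]

Answer: no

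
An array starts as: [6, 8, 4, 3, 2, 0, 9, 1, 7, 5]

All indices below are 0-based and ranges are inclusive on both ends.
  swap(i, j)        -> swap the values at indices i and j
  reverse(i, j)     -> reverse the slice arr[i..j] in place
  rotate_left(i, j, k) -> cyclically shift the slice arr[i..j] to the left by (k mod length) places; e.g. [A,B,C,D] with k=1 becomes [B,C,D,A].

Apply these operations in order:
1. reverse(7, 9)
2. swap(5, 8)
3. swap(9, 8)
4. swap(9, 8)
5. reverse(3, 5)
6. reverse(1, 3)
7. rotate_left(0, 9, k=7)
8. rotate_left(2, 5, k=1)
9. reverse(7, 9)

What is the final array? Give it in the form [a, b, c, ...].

Answer: [5, 0, 6, 7, 4, 1, 8, 9, 3, 2]

Derivation:
After 1 (reverse(7, 9)): [6, 8, 4, 3, 2, 0, 9, 5, 7, 1]
After 2 (swap(5, 8)): [6, 8, 4, 3, 2, 7, 9, 5, 0, 1]
After 3 (swap(9, 8)): [6, 8, 4, 3, 2, 7, 9, 5, 1, 0]
After 4 (swap(9, 8)): [6, 8, 4, 3, 2, 7, 9, 5, 0, 1]
After 5 (reverse(3, 5)): [6, 8, 4, 7, 2, 3, 9, 5, 0, 1]
After 6 (reverse(1, 3)): [6, 7, 4, 8, 2, 3, 9, 5, 0, 1]
After 7 (rotate_left(0, 9, k=7)): [5, 0, 1, 6, 7, 4, 8, 2, 3, 9]
After 8 (rotate_left(2, 5, k=1)): [5, 0, 6, 7, 4, 1, 8, 2, 3, 9]
After 9 (reverse(7, 9)): [5, 0, 6, 7, 4, 1, 8, 9, 3, 2]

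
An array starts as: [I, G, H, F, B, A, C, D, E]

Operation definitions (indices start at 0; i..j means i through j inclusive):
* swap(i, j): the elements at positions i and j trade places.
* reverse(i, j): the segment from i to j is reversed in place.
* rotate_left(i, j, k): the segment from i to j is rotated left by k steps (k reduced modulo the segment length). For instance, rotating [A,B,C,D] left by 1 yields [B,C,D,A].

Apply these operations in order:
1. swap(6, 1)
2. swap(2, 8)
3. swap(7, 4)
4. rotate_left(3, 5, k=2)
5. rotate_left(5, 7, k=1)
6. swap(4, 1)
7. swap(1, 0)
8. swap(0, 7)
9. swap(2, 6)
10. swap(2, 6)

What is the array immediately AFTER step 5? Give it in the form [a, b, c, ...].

After 1 (swap(6, 1)): [I, C, H, F, B, A, G, D, E]
After 2 (swap(2, 8)): [I, C, E, F, B, A, G, D, H]
After 3 (swap(7, 4)): [I, C, E, F, D, A, G, B, H]
After 4 (rotate_left(3, 5, k=2)): [I, C, E, A, F, D, G, B, H]
After 5 (rotate_left(5, 7, k=1)): [I, C, E, A, F, G, B, D, H]

Answer: [I, C, E, A, F, G, B, D, H]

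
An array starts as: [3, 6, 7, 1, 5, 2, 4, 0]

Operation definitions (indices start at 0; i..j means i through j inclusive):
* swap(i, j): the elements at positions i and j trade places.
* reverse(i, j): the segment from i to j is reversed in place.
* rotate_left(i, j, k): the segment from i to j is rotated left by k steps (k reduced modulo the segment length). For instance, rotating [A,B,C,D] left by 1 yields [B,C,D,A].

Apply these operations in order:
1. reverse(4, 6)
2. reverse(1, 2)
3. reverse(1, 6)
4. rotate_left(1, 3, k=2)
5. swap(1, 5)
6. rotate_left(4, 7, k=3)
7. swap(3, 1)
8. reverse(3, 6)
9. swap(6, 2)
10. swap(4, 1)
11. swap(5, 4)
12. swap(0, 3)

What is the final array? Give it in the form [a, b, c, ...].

Answer: [4, 1, 6, 3, 0, 2, 5, 7]

Derivation:
After 1 (reverse(4, 6)): [3, 6, 7, 1, 4, 2, 5, 0]
After 2 (reverse(1, 2)): [3, 7, 6, 1, 4, 2, 5, 0]
After 3 (reverse(1, 6)): [3, 5, 2, 4, 1, 6, 7, 0]
After 4 (rotate_left(1, 3, k=2)): [3, 4, 5, 2, 1, 6, 7, 0]
After 5 (swap(1, 5)): [3, 6, 5, 2, 1, 4, 7, 0]
After 6 (rotate_left(4, 7, k=3)): [3, 6, 5, 2, 0, 1, 4, 7]
After 7 (swap(3, 1)): [3, 2, 5, 6, 0, 1, 4, 7]
After 8 (reverse(3, 6)): [3, 2, 5, 4, 1, 0, 6, 7]
After 9 (swap(6, 2)): [3, 2, 6, 4, 1, 0, 5, 7]
After 10 (swap(4, 1)): [3, 1, 6, 4, 2, 0, 5, 7]
After 11 (swap(5, 4)): [3, 1, 6, 4, 0, 2, 5, 7]
After 12 (swap(0, 3)): [4, 1, 6, 3, 0, 2, 5, 7]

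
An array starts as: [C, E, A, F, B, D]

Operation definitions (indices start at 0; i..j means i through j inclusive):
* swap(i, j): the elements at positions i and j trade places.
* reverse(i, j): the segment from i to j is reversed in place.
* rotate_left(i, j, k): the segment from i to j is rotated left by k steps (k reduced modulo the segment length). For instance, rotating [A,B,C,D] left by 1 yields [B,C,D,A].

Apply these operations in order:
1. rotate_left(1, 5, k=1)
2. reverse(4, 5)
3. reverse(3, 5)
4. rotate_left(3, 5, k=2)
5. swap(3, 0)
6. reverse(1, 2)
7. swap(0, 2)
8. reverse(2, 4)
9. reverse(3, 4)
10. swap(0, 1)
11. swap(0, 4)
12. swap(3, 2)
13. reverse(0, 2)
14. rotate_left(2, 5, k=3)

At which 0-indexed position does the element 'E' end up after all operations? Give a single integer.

After 1 (rotate_left(1, 5, k=1)): [C, A, F, B, D, E]
After 2 (reverse(4, 5)): [C, A, F, B, E, D]
After 3 (reverse(3, 5)): [C, A, F, D, E, B]
After 4 (rotate_left(3, 5, k=2)): [C, A, F, B, D, E]
After 5 (swap(3, 0)): [B, A, F, C, D, E]
After 6 (reverse(1, 2)): [B, F, A, C, D, E]
After 7 (swap(0, 2)): [A, F, B, C, D, E]
After 8 (reverse(2, 4)): [A, F, D, C, B, E]
After 9 (reverse(3, 4)): [A, F, D, B, C, E]
After 10 (swap(0, 1)): [F, A, D, B, C, E]
After 11 (swap(0, 4)): [C, A, D, B, F, E]
After 12 (swap(3, 2)): [C, A, B, D, F, E]
After 13 (reverse(0, 2)): [B, A, C, D, F, E]
After 14 (rotate_left(2, 5, k=3)): [B, A, E, C, D, F]

Answer: 2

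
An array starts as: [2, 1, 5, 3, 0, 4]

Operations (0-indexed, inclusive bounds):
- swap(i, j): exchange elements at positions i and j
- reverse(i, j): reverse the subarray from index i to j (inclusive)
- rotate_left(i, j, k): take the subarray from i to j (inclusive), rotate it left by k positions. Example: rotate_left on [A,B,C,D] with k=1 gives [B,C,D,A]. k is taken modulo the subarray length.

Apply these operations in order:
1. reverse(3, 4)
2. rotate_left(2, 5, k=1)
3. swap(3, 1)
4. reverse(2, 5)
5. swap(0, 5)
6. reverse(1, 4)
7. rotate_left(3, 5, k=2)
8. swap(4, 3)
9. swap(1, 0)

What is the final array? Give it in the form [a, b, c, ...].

Answer: [1, 0, 4, 5, 2, 3]

Derivation:
After 1 (reverse(3, 4)): [2, 1, 5, 0, 3, 4]
After 2 (rotate_left(2, 5, k=1)): [2, 1, 0, 3, 4, 5]
After 3 (swap(3, 1)): [2, 3, 0, 1, 4, 5]
After 4 (reverse(2, 5)): [2, 3, 5, 4, 1, 0]
After 5 (swap(0, 5)): [0, 3, 5, 4, 1, 2]
After 6 (reverse(1, 4)): [0, 1, 4, 5, 3, 2]
After 7 (rotate_left(3, 5, k=2)): [0, 1, 4, 2, 5, 3]
After 8 (swap(4, 3)): [0, 1, 4, 5, 2, 3]
After 9 (swap(1, 0)): [1, 0, 4, 5, 2, 3]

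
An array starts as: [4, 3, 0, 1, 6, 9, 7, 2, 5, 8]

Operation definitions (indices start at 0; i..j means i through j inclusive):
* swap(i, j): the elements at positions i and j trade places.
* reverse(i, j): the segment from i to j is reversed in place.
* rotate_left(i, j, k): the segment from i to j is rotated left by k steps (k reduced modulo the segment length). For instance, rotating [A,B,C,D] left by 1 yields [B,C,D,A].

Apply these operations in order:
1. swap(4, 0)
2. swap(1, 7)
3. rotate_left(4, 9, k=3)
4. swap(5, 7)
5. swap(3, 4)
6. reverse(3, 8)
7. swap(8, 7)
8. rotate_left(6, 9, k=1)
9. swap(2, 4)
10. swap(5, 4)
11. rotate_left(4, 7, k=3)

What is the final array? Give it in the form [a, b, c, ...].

After 1 (swap(4, 0)): [6, 3, 0, 1, 4, 9, 7, 2, 5, 8]
After 2 (swap(1, 7)): [6, 2, 0, 1, 4, 9, 7, 3, 5, 8]
After 3 (rotate_left(4, 9, k=3)): [6, 2, 0, 1, 3, 5, 8, 4, 9, 7]
After 4 (swap(5, 7)): [6, 2, 0, 1, 3, 4, 8, 5, 9, 7]
After 5 (swap(3, 4)): [6, 2, 0, 3, 1, 4, 8, 5, 9, 7]
After 6 (reverse(3, 8)): [6, 2, 0, 9, 5, 8, 4, 1, 3, 7]
After 7 (swap(8, 7)): [6, 2, 0, 9, 5, 8, 4, 3, 1, 7]
After 8 (rotate_left(6, 9, k=1)): [6, 2, 0, 9, 5, 8, 3, 1, 7, 4]
After 9 (swap(2, 4)): [6, 2, 5, 9, 0, 8, 3, 1, 7, 4]
After 10 (swap(5, 4)): [6, 2, 5, 9, 8, 0, 3, 1, 7, 4]
After 11 (rotate_left(4, 7, k=3)): [6, 2, 5, 9, 1, 8, 0, 3, 7, 4]

Answer: [6, 2, 5, 9, 1, 8, 0, 3, 7, 4]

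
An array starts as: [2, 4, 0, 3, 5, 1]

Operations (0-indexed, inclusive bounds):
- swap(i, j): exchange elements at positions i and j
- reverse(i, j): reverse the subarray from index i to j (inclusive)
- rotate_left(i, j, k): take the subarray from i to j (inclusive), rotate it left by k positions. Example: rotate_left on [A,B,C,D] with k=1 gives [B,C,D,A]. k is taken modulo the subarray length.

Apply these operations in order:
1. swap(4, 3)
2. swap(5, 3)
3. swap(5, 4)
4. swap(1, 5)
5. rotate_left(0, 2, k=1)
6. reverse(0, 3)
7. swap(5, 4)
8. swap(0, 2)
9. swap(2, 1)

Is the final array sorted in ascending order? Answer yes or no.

Answer: yes

Derivation:
After 1 (swap(4, 3)): [2, 4, 0, 5, 3, 1]
After 2 (swap(5, 3)): [2, 4, 0, 1, 3, 5]
After 3 (swap(5, 4)): [2, 4, 0, 1, 5, 3]
After 4 (swap(1, 5)): [2, 3, 0, 1, 5, 4]
After 5 (rotate_left(0, 2, k=1)): [3, 0, 2, 1, 5, 4]
After 6 (reverse(0, 3)): [1, 2, 0, 3, 5, 4]
After 7 (swap(5, 4)): [1, 2, 0, 3, 4, 5]
After 8 (swap(0, 2)): [0, 2, 1, 3, 4, 5]
After 9 (swap(2, 1)): [0, 1, 2, 3, 4, 5]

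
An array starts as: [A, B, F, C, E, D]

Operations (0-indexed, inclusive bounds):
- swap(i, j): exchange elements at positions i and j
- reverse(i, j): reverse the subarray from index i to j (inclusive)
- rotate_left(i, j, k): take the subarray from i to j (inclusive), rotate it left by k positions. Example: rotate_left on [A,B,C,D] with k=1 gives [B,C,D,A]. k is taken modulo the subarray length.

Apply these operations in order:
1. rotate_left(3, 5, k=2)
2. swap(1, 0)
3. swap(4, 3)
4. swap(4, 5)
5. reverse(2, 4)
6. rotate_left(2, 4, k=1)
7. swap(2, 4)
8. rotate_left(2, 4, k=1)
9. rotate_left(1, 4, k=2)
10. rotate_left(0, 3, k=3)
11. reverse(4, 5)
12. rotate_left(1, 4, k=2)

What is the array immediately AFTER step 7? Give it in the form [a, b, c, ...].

Answer: [B, A, E, F, C, D]

Derivation:
After 1 (rotate_left(3, 5, k=2)): [A, B, F, D, C, E]
After 2 (swap(1, 0)): [B, A, F, D, C, E]
After 3 (swap(4, 3)): [B, A, F, C, D, E]
After 4 (swap(4, 5)): [B, A, F, C, E, D]
After 5 (reverse(2, 4)): [B, A, E, C, F, D]
After 6 (rotate_left(2, 4, k=1)): [B, A, C, F, E, D]
After 7 (swap(2, 4)): [B, A, E, F, C, D]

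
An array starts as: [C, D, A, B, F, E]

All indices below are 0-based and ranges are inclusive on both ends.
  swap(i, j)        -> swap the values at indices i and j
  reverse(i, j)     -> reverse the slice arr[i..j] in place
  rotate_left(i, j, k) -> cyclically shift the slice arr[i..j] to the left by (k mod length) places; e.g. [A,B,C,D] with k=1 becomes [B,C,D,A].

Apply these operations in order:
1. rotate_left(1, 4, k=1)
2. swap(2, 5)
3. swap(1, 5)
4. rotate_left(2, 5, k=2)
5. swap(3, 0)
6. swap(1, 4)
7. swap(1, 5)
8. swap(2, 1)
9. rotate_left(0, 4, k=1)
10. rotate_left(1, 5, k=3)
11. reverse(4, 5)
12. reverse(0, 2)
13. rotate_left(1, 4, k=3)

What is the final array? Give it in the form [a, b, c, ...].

After 1 (rotate_left(1, 4, k=1)): [C, A, B, F, D, E]
After 2 (swap(2, 5)): [C, A, E, F, D, B]
After 3 (swap(1, 5)): [C, B, E, F, D, A]
After 4 (rotate_left(2, 5, k=2)): [C, B, D, A, E, F]
After 5 (swap(3, 0)): [A, B, D, C, E, F]
After 6 (swap(1, 4)): [A, E, D, C, B, F]
After 7 (swap(1, 5)): [A, F, D, C, B, E]
After 8 (swap(2, 1)): [A, D, F, C, B, E]
After 9 (rotate_left(0, 4, k=1)): [D, F, C, B, A, E]
After 10 (rotate_left(1, 5, k=3)): [D, A, E, F, C, B]
After 11 (reverse(4, 5)): [D, A, E, F, B, C]
After 12 (reverse(0, 2)): [E, A, D, F, B, C]
After 13 (rotate_left(1, 4, k=3)): [E, B, A, D, F, C]

Answer: [E, B, A, D, F, C]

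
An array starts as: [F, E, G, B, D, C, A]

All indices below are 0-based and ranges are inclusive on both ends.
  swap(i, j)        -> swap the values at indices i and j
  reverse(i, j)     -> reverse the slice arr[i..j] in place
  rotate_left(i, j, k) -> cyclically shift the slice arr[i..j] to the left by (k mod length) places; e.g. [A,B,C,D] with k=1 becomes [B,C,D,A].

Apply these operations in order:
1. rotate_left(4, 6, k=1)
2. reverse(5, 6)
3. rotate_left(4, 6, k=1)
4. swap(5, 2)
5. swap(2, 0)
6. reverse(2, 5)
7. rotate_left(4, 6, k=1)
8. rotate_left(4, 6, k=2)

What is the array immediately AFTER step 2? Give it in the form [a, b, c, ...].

Answer: [F, E, G, B, C, D, A]

Derivation:
After 1 (rotate_left(4, 6, k=1)): [F, E, G, B, C, A, D]
After 2 (reverse(5, 6)): [F, E, G, B, C, D, A]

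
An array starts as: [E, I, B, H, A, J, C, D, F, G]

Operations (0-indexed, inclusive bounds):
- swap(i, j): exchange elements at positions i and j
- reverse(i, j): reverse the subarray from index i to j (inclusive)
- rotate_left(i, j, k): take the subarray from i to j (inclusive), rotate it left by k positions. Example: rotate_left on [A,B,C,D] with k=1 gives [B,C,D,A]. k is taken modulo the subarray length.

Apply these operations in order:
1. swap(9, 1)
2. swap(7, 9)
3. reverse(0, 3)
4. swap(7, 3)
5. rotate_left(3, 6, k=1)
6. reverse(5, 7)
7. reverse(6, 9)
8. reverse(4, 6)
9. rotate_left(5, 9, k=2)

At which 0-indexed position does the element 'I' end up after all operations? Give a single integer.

Answer: 7

Derivation:
After 1 (swap(9, 1)): [E, G, B, H, A, J, C, D, F, I]
After 2 (swap(7, 9)): [E, G, B, H, A, J, C, I, F, D]
After 3 (reverse(0, 3)): [H, B, G, E, A, J, C, I, F, D]
After 4 (swap(7, 3)): [H, B, G, I, A, J, C, E, F, D]
After 5 (rotate_left(3, 6, k=1)): [H, B, G, A, J, C, I, E, F, D]
After 6 (reverse(5, 7)): [H, B, G, A, J, E, I, C, F, D]
After 7 (reverse(6, 9)): [H, B, G, A, J, E, D, F, C, I]
After 8 (reverse(4, 6)): [H, B, G, A, D, E, J, F, C, I]
After 9 (rotate_left(5, 9, k=2)): [H, B, G, A, D, F, C, I, E, J]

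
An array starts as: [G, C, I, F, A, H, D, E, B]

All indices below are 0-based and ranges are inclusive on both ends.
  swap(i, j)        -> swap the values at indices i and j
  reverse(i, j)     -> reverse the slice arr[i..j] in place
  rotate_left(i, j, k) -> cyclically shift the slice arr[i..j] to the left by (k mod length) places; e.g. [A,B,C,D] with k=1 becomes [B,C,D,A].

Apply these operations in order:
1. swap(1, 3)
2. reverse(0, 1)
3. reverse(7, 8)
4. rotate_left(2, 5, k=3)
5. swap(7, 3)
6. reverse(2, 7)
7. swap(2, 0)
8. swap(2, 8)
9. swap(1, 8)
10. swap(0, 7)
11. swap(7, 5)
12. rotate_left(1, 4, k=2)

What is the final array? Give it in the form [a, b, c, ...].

Answer: [H, D, A, F, E, I, B, C, G]

Derivation:
After 1 (swap(1, 3)): [G, F, I, C, A, H, D, E, B]
After 2 (reverse(0, 1)): [F, G, I, C, A, H, D, E, B]
After 3 (reverse(7, 8)): [F, G, I, C, A, H, D, B, E]
After 4 (rotate_left(2, 5, k=3)): [F, G, H, I, C, A, D, B, E]
After 5 (swap(7, 3)): [F, G, H, B, C, A, D, I, E]
After 6 (reverse(2, 7)): [F, G, I, D, A, C, B, H, E]
After 7 (swap(2, 0)): [I, G, F, D, A, C, B, H, E]
After 8 (swap(2, 8)): [I, G, E, D, A, C, B, H, F]
After 9 (swap(1, 8)): [I, F, E, D, A, C, B, H, G]
After 10 (swap(0, 7)): [H, F, E, D, A, C, B, I, G]
After 11 (swap(7, 5)): [H, F, E, D, A, I, B, C, G]
After 12 (rotate_left(1, 4, k=2)): [H, D, A, F, E, I, B, C, G]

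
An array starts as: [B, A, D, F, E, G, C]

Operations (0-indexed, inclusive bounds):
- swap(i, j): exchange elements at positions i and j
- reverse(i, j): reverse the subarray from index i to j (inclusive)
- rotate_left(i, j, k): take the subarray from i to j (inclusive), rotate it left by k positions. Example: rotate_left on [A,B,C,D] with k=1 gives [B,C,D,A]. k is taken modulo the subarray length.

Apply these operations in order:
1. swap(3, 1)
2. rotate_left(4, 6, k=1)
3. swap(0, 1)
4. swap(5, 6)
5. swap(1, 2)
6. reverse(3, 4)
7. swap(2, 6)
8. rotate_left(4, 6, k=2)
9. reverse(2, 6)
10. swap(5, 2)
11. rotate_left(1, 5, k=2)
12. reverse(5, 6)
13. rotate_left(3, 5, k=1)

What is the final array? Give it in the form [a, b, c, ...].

Answer: [F, A, B, D, C, E, G]

Derivation:
After 1 (swap(3, 1)): [B, F, D, A, E, G, C]
After 2 (rotate_left(4, 6, k=1)): [B, F, D, A, G, C, E]
After 3 (swap(0, 1)): [F, B, D, A, G, C, E]
After 4 (swap(5, 6)): [F, B, D, A, G, E, C]
After 5 (swap(1, 2)): [F, D, B, A, G, E, C]
After 6 (reverse(3, 4)): [F, D, B, G, A, E, C]
After 7 (swap(2, 6)): [F, D, C, G, A, E, B]
After 8 (rotate_left(4, 6, k=2)): [F, D, C, G, B, A, E]
After 9 (reverse(2, 6)): [F, D, E, A, B, G, C]
After 10 (swap(5, 2)): [F, D, G, A, B, E, C]
After 11 (rotate_left(1, 5, k=2)): [F, A, B, E, D, G, C]
After 12 (reverse(5, 6)): [F, A, B, E, D, C, G]
After 13 (rotate_left(3, 5, k=1)): [F, A, B, D, C, E, G]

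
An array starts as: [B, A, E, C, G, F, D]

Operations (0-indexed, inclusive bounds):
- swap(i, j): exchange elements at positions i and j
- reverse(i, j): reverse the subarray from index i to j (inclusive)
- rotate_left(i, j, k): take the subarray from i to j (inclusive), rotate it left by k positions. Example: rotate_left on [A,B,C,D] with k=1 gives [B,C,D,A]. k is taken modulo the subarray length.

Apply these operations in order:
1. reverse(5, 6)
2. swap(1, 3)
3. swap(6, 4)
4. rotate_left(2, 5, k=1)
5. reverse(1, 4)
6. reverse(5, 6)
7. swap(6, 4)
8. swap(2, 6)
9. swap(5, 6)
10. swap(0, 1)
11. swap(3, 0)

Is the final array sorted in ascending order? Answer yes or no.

After 1 (reverse(5, 6)): [B, A, E, C, G, D, F]
After 2 (swap(1, 3)): [B, C, E, A, G, D, F]
After 3 (swap(6, 4)): [B, C, E, A, F, D, G]
After 4 (rotate_left(2, 5, k=1)): [B, C, A, F, D, E, G]
After 5 (reverse(1, 4)): [B, D, F, A, C, E, G]
After 6 (reverse(5, 6)): [B, D, F, A, C, G, E]
After 7 (swap(6, 4)): [B, D, F, A, E, G, C]
After 8 (swap(2, 6)): [B, D, C, A, E, G, F]
After 9 (swap(5, 6)): [B, D, C, A, E, F, G]
After 10 (swap(0, 1)): [D, B, C, A, E, F, G]
After 11 (swap(3, 0)): [A, B, C, D, E, F, G]

Answer: yes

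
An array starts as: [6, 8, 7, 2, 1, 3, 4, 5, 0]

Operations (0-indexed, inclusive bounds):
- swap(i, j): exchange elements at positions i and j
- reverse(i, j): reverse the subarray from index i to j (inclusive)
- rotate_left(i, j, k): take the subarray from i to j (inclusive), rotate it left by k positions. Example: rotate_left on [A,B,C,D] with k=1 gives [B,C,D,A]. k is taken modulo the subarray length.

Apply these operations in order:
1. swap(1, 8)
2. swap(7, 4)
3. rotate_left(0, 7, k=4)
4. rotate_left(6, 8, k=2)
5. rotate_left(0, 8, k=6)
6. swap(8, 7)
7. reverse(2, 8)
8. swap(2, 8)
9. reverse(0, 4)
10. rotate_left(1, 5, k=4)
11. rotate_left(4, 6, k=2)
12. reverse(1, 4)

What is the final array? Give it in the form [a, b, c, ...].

Answer: [1, 3, 2, 0, 4, 7, 8, 5, 6]

Derivation:
After 1 (swap(1, 8)): [6, 0, 7, 2, 1, 3, 4, 5, 8]
After 2 (swap(7, 4)): [6, 0, 7, 2, 5, 3, 4, 1, 8]
After 3 (rotate_left(0, 7, k=4)): [5, 3, 4, 1, 6, 0, 7, 2, 8]
After 4 (rotate_left(6, 8, k=2)): [5, 3, 4, 1, 6, 0, 8, 7, 2]
After 5 (rotate_left(0, 8, k=6)): [8, 7, 2, 5, 3, 4, 1, 6, 0]
After 6 (swap(8, 7)): [8, 7, 2, 5, 3, 4, 1, 0, 6]
After 7 (reverse(2, 8)): [8, 7, 6, 0, 1, 4, 3, 5, 2]
After 8 (swap(2, 8)): [8, 7, 2, 0, 1, 4, 3, 5, 6]
After 9 (reverse(0, 4)): [1, 0, 2, 7, 8, 4, 3, 5, 6]
After 10 (rotate_left(1, 5, k=4)): [1, 4, 0, 2, 7, 8, 3, 5, 6]
After 11 (rotate_left(4, 6, k=2)): [1, 4, 0, 2, 3, 7, 8, 5, 6]
After 12 (reverse(1, 4)): [1, 3, 2, 0, 4, 7, 8, 5, 6]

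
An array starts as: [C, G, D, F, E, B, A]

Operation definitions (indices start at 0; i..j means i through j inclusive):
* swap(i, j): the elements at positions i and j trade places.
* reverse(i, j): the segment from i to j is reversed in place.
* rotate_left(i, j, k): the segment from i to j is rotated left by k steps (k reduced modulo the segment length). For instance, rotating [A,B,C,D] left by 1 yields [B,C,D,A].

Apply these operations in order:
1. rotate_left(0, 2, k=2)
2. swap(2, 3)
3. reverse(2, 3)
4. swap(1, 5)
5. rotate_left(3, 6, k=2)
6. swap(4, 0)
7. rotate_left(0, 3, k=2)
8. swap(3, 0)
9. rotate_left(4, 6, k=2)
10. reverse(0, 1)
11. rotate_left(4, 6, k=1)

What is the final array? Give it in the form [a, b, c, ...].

Answer: [C, B, A, G, D, F, E]

Derivation:
After 1 (rotate_left(0, 2, k=2)): [D, C, G, F, E, B, A]
After 2 (swap(2, 3)): [D, C, F, G, E, B, A]
After 3 (reverse(2, 3)): [D, C, G, F, E, B, A]
After 4 (swap(1, 5)): [D, B, G, F, E, C, A]
After 5 (rotate_left(3, 6, k=2)): [D, B, G, C, A, F, E]
After 6 (swap(4, 0)): [A, B, G, C, D, F, E]
After 7 (rotate_left(0, 3, k=2)): [G, C, A, B, D, F, E]
After 8 (swap(3, 0)): [B, C, A, G, D, F, E]
After 9 (rotate_left(4, 6, k=2)): [B, C, A, G, E, D, F]
After 10 (reverse(0, 1)): [C, B, A, G, E, D, F]
After 11 (rotate_left(4, 6, k=1)): [C, B, A, G, D, F, E]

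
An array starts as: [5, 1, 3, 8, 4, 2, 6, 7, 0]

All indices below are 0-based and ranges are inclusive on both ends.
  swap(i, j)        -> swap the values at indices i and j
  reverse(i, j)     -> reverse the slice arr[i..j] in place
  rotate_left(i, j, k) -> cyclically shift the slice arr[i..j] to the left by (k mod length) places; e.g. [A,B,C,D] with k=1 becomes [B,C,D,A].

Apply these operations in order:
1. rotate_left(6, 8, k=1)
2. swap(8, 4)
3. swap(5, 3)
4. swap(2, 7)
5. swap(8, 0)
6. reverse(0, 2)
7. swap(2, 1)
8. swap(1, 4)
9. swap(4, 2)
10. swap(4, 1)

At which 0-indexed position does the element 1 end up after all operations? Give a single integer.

Answer: 1

Derivation:
After 1 (rotate_left(6, 8, k=1)): [5, 1, 3, 8, 4, 2, 7, 0, 6]
After 2 (swap(8, 4)): [5, 1, 3, 8, 6, 2, 7, 0, 4]
After 3 (swap(5, 3)): [5, 1, 3, 2, 6, 8, 7, 0, 4]
After 4 (swap(2, 7)): [5, 1, 0, 2, 6, 8, 7, 3, 4]
After 5 (swap(8, 0)): [4, 1, 0, 2, 6, 8, 7, 3, 5]
After 6 (reverse(0, 2)): [0, 1, 4, 2, 6, 8, 7, 3, 5]
After 7 (swap(2, 1)): [0, 4, 1, 2, 6, 8, 7, 3, 5]
After 8 (swap(1, 4)): [0, 6, 1, 2, 4, 8, 7, 3, 5]
After 9 (swap(4, 2)): [0, 6, 4, 2, 1, 8, 7, 3, 5]
After 10 (swap(4, 1)): [0, 1, 4, 2, 6, 8, 7, 3, 5]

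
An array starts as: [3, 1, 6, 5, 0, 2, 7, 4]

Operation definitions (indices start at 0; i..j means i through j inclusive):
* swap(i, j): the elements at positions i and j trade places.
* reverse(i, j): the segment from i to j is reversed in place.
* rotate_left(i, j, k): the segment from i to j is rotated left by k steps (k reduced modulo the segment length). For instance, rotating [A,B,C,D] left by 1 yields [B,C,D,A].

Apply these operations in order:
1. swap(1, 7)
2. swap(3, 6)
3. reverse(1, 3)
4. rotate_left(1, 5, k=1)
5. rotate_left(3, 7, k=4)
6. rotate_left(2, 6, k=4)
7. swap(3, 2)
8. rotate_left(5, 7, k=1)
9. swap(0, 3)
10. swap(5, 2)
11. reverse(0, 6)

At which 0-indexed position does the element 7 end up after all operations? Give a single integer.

After 1 (swap(1, 7)): [3, 4, 6, 5, 0, 2, 7, 1]
After 2 (swap(3, 6)): [3, 4, 6, 7, 0, 2, 5, 1]
After 3 (reverse(1, 3)): [3, 7, 6, 4, 0, 2, 5, 1]
After 4 (rotate_left(1, 5, k=1)): [3, 6, 4, 0, 2, 7, 5, 1]
After 5 (rotate_left(3, 7, k=4)): [3, 6, 4, 1, 0, 2, 7, 5]
After 6 (rotate_left(2, 6, k=4)): [3, 6, 7, 4, 1, 0, 2, 5]
After 7 (swap(3, 2)): [3, 6, 4, 7, 1, 0, 2, 5]
After 8 (rotate_left(5, 7, k=1)): [3, 6, 4, 7, 1, 2, 5, 0]
After 9 (swap(0, 3)): [7, 6, 4, 3, 1, 2, 5, 0]
After 10 (swap(5, 2)): [7, 6, 2, 3, 1, 4, 5, 0]
After 11 (reverse(0, 6)): [5, 4, 1, 3, 2, 6, 7, 0]

Answer: 6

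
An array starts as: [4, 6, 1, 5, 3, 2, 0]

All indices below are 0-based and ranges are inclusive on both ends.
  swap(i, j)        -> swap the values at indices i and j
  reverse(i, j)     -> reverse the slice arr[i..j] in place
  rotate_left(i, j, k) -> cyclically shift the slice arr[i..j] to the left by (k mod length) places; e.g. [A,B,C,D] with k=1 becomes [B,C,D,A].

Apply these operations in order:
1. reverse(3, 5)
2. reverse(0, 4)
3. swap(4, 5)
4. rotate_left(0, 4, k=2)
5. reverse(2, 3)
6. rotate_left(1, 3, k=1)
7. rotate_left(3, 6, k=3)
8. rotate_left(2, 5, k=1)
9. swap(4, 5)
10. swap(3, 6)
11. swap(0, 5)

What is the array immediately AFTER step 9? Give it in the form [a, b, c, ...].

Answer: [1, 3, 0, 6, 5, 2, 4]

Derivation:
After 1 (reverse(3, 5)): [4, 6, 1, 2, 3, 5, 0]
After 2 (reverse(0, 4)): [3, 2, 1, 6, 4, 5, 0]
After 3 (swap(4, 5)): [3, 2, 1, 6, 5, 4, 0]
After 4 (rotate_left(0, 4, k=2)): [1, 6, 5, 3, 2, 4, 0]
After 5 (reverse(2, 3)): [1, 6, 3, 5, 2, 4, 0]
After 6 (rotate_left(1, 3, k=1)): [1, 3, 5, 6, 2, 4, 0]
After 7 (rotate_left(3, 6, k=3)): [1, 3, 5, 0, 6, 2, 4]
After 8 (rotate_left(2, 5, k=1)): [1, 3, 0, 6, 2, 5, 4]
After 9 (swap(4, 5)): [1, 3, 0, 6, 5, 2, 4]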